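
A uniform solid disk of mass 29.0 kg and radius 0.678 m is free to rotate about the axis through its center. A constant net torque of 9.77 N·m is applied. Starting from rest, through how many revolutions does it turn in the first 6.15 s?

≈ 4.41 revolutions

I = ½MR² = (1/2)(29.0)(0.678)² = 6.665 kg·m².
α = τ/I = 9.77/6.665 = 1.466 rad/s².
θ = ½αt² = ½(1.466)(6.15)² = 27.72 rad.
Revolutions = θ/(2π) = 4.412.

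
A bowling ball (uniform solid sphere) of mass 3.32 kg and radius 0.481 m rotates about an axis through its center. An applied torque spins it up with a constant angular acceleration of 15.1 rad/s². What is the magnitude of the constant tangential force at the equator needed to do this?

I = (2/5)MR² = (2/5)(3.32)(0.481)² = 0.3072 kg·m².
The required torque is τ = Iα = (0.3072)(15.10) = 4.639 N·m.
A tangential force at the equator gives τ = FR, so F = τ/R = 4.639/0.481 = 9.645 N.

F ≈ 9.65 N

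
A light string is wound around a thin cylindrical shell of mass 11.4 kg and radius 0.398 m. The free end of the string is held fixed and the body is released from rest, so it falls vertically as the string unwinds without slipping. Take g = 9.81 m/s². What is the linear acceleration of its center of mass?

a ≈ 4.91 m/s²

Translation: Mg − T = Ma. Rotation about the center: TR = Iα with I = MR².
With a = αR: T = (I/R²)a = M a, so Mg = (1 + 1.000)Ma.
a = g/(1 + 1.000) = 9.81/2.000 = 4.905 m/s².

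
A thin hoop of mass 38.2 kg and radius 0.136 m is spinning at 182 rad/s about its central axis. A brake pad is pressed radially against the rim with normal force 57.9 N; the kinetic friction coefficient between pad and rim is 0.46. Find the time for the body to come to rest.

I = MR² = (38.2)(0.136)² = 0.7065 kg·m².
Friction force f = μN = (0.46)(57.9) = 26.63 N at the rim; torque magnitude τ = fR = 3.622 N·m, opposing ω.
|α| = τ/I = 3.622/0.7065 = 5.127 rad/s² (deceleration).
0 = ω₀ − |α|t ⇒ t = ω₀/|α| = 182/5.127 = 35.50 s.

t ≈ 35.5 s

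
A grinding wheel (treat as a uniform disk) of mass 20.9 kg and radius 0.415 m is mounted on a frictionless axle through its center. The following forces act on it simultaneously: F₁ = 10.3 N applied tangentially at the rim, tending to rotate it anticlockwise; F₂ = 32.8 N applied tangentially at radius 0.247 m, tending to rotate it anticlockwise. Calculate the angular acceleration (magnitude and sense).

α ≈ 6.88 rad/s², anticlockwise

I = ½MR² = (1/2)(20.9)(0.415)² = 1.800 kg·m².
Taking anticlockwise as positive: τ₁ = +(10.3)(0.415) = +4.274 N·m; τ₂ = +(32.8)(0.247) = +8.102 N·m.
Net torque τ = 12.38 N·m.
α = τ/I = 12.38/1.800 = 6.877 rad/s².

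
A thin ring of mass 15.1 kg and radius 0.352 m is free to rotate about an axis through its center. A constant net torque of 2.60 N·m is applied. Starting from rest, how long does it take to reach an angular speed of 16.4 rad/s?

I = MR² = (15.1)(0.352)² = 1.871 kg·m².
α = τ/I = 2.60/1.871 = 1.390 rad/s².
ω = αt ⇒ t = ω/α = 16.4/1.390 = 11.80 s.

t ≈ 11.8 s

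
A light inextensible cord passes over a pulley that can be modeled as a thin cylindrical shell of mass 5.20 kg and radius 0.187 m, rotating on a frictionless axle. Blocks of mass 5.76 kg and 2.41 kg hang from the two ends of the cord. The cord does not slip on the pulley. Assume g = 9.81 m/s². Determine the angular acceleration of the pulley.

I = MR² = (5.20)(0.187)² = 0.1818 kg·m².
Heavier block: m₁g − T₁ = m₁a. Lighter block: T₂ − m₂g = m₂a.
Pulley: (T₁ − T₂)R = Iα = I(a/R), so T₁ − T₂ = (I/R²)a = 1·M_p a = 5.200·a.
Adding the three: (m₁ − m₂)g = (m₁ + m₂ + 5.200)a, so a = (5.76 − 2.41)(9.81)/(5.76 + 2.41 + 5.200) = 2.458 m/s².
α = a/R = 2.458/0.187 = 13.14 rad/s².

α ≈ 13.1 rad/s²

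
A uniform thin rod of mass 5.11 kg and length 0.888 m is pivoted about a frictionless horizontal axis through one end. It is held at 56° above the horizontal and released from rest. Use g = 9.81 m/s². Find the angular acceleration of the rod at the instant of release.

About the pivot, I = (1/3)ML² = (1/3)(5.11)(0.888)² = 1.343 kg·m².
The weight acts at the center, a distance L/2 = 0.4440 m from the pivot; τ = Mg(L/2) cos 56° = 12.45 N·m.
α = τ/I = 12.45/1.343 = 9.266 rad/s².

α ≈ 9.27 rad/s²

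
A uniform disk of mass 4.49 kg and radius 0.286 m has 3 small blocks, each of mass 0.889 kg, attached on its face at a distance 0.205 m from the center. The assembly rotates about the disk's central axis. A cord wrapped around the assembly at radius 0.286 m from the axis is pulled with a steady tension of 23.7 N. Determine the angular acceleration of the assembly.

I_disk = ½MR² = ½(4.49)(0.286)² = 0.1836 kg·m².
I_blocks = 3·m·r² = 3(0.889)(0.205)² = 0.1121 kg·m².
Total I = 0.2957 kg·m².
τ = F r = (23.7)(0.286) = 6.778 N·m.
α = τ/I = 6.778/0.2957 = 22.92 rad/s².

α ≈ 22.9 rad/s²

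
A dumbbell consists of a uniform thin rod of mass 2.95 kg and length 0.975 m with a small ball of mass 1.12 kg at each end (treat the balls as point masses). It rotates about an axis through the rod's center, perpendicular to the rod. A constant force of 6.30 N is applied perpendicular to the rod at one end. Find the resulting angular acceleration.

α ≈ 4.01 rad/s²

I_rod = (1/12)ML² = (1/12)(2.95)(0.975)² = 0.2337 kg·m².
I_balls = 2·m·(L/2)² = 2(1.12)(0.4875)² = 0.5323 kg·m².
Total I = 0.7660 kg·m².
τ = F·(L/2) = (6.30)(0.487) = 3.071 N·m.
α = τ/I = 3.071/0.7660 = 4.009 rad/s².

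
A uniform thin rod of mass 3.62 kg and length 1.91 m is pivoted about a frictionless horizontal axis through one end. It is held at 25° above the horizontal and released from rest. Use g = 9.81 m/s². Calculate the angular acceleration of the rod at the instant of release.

About the pivot, I = (1/3)ML² = (1/3)(3.62)(1.91)² = 4.402 kg·m².
The weight acts at the center, a distance L/2 = 0.9550 m from the pivot; τ = Mg(L/2) cos 25° = 30.74 N·m.
α = τ/I = 30.74/4.402 = 6.982 rad/s².

α ≈ 6.98 rad/s²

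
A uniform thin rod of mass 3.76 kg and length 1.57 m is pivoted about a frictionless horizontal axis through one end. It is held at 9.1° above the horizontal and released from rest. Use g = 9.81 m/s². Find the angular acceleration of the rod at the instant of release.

About the pivot, I = (1/3)ML² = (1/3)(3.76)(1.57)² = 3.089 kg·m².
The weight acts at the center, a distance L/2 = 0.7850 m from the pivot; τ = Mg(L/2) cos 9.1° = 28.59 N·m.
α = τ/I = 28.59/3.089 = 9.255 rad/s².

α ≈ 9.25 rad/s²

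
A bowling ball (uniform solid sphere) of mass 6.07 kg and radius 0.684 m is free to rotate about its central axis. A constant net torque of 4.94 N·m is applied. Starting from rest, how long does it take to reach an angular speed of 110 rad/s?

t ≈ 25.3 s

I = (2/5)MR² = (2/5)(6.07)(0.684)² = 1.136 kg·m².
α = τ/I = 4.94/1.136 = 4.349 rad/s².
ω = αt ⇒ t = ω/α = 110/4.349 = 25.29 s.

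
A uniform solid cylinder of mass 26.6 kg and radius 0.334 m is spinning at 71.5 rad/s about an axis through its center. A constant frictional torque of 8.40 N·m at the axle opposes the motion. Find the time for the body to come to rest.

t ≈ 12.6 s

I = ½MR² = (1/2)(26.6)(0.334)² = 1.484 kg·m².
The net torque has magnitude 8.40 N·m, opposing ω.
|α| = τ/I = 8.400/1.484 = 5.662 rad/s² (deceleration).
0 = ω₀ − |α|t ⇒ t = ω₀/|α| = 71.5/5.662 = 12.63 s.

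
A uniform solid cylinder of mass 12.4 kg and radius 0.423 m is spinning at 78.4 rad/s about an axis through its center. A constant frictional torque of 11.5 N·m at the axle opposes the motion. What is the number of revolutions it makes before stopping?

I = ½MR² = (1/2)(12.4)(0.423)² = 1.109 kg·m².
The net torque has magnitude 11.5 N·m, opposing ω.
|α| = τ/I = 11.50/1.109 = 10.37 rad/s² (deceleration).
ω² = ω₀² − 2|α|θ with ω = 0 ⇒ θ = ω₀²/(2|α|) = 296.5 rad = 47.18 rev.

≈ 47.2 revolutions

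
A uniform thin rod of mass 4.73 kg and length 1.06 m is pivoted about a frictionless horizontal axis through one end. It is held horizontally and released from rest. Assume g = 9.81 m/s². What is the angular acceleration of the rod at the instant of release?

α ≈ 13.9 rad/s²

About the pivot, I = (1/3)ML² = (1/3)(4.73)(1.06)² = 1.772 kg·m².
The weight acts at the center, a distance L/2 = 0.5300 m from the pivot; τ = Mg(L/2) = 24.59 N·m.
α = τ/I = 24.59/1.772 = 13.88 rad/s².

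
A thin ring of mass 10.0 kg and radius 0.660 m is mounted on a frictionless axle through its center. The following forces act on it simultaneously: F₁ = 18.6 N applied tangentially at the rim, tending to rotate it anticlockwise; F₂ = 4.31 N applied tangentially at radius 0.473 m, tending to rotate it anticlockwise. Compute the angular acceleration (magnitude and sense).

α ≈ 3.29 rad/s², anticlockwise

I = MR² = (10.0)(0.660)² = 4.356 kg·m².
Taking anticlockwise as positive: τ₁ = +(18.6)(0.660) = +12.28 N·m; τ₂ = +(4.31)(0.473) = +2.039 N·m.
Net torque τ = 14.31 N·m.
α = τ/I = 14.31/4.356 = 3.286 rad/s².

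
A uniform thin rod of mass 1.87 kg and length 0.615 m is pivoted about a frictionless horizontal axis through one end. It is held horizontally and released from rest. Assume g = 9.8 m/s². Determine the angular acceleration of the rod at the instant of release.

α ≈ 23.9 rad/s²

About the pivot, I = (1/3)ML² = (1/3)(1.87)(0.615)² = 0.2358 kg·m².
The weight acts at the center, a distance L/2 = 0.3075 m from the pivot; τ = Mg(L/2) = 5.635 N·m.
α = τ/I = 5.635/0.2358 = 23.90 rad/s².
(Equivalently α = (3g/(2L)) = 23.90 rad/s².)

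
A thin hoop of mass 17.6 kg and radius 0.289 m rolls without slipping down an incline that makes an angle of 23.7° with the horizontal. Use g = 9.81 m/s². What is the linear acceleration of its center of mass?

a ≈ 1.97 m/s²

Translation along the incline: Mg sinθ − f = Ma.
Rotation about the center: fR = Iα with I = MR². No-slip gives a = αR, so f = (I/R²)a = M a.
Substituting: Mg sinθ = (1 + 1.000)Ma, so a = g sinθ/(1 + 1.000) = (9.81) sin 23.7° / 2.000 = 1.972 m/s².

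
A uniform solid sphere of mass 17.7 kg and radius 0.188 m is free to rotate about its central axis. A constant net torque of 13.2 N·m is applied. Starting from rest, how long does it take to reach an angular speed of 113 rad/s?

I = (2/5)MR² = (2/5)(17.7)(0.188)² = 0.2502 kg·m².
α = τ/I = 13.2/0.2502 = 52.75 rad/s².
ω = αt ⇒ t = ω/α = 113/52.75 = 2.142 s.

t ≈ 2.14 s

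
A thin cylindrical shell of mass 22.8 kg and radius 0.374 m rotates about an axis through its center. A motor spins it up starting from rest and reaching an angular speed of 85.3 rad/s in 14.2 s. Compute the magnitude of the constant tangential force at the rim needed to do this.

F ≈ 51.2 N

I = MR² = (22.8)(0.374)² = 3.189 kg·m².
α = Δω/Δt = (85.3 − 0)/14.2 = 6.007 rad/s².
The required torque is τ = Iα = (3.189)(6.007) = 19.16 N·m.
A tangential force at the rim gives τ = FR, so F = τ/R = 19.16/0.374 = 51.22 N.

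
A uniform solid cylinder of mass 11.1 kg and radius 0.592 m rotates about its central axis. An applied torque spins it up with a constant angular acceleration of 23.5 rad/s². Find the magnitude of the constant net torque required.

τ ≈ 45.7 N·m

I = ½MR² = (1/2)(11.1)(0.592)² = 1.945 kg·m².
τ = Iα = (1.945)(23.50) = 45.71 N·m.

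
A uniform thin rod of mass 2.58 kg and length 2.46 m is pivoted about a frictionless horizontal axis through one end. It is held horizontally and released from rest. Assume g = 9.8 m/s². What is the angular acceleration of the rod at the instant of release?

α ≈ 5.98 rad/s²

About the pivot, I = (1/3)ML² = (1/3)(2.58)(2.46)² = 5.204 kg·m².
The weight acts at the center, a distance L/2 = 1.230 m from the pivot; τ = Mg(L/2) = 31.10 N·m.
α = τ/I = 31.10/5.204 = 5.976 rad/s².
(Equivalently α = (3g/(2L)) = 5.976 rad/s².)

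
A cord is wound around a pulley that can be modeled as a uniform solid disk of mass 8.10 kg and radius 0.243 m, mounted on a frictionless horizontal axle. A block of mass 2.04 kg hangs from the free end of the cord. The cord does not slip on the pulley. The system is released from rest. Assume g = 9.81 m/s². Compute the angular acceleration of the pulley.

I = ½MR² = (1/2)(8.10)(0.243)² = 0.2391 kg·m².
Block: mg − T = ma. Pulley: TR = Iα. No-slip: a = αR, so T = (I/R²)a = 4.050·a.
Then mg = (m + 4.050)a, so a = (2.04)(9.81)/(2.04 + 4.050) = 3.286 m/s².
α = a/R = 3.286/0.243 = 13.52 rad/s².

α ≈ 13.5 rad/s²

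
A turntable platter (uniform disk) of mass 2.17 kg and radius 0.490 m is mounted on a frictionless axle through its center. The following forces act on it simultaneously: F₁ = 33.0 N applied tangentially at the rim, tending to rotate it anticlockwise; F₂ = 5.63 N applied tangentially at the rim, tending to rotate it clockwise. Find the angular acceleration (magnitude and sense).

α ≈ 51.5 rad/s², anticlockwise

I = ½MR² = (1/2)(2.17)(0.490)² = 0.2605 kg·m².
Taking anticlockwise as positive: τ₁ = +(33.0)(0.490) = +16.17 N·m; τ₂ = −(5.63)(0.490) = −2.759 N·m.
Net torque τ = 13.41 N·m.
α = τ/I = 13.41/0.2605 = 51.48 rad/s².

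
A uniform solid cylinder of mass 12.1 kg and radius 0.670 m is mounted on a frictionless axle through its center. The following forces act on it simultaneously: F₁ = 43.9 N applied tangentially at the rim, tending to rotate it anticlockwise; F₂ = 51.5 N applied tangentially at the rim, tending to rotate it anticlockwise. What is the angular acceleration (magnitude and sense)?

α ≈ 23.5 rad/s², anticlockwise

I = ½MR² = (1/2)(12.1)(0.670)² = 2.716 kg·m².
Taking anticlockwise as positive: τ₁ = +(43.9)(0.670) = +29.41 N·m; τ₂ = +(51.5)(0.670) = +34.51 N·m.
Net torque τ = 63.92 N·m.
α = τ/I = 63.92/2.716 = 23.54 rad/s².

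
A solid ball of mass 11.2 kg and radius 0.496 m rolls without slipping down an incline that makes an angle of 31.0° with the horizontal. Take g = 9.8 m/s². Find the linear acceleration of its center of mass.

Translation along the incline: Mg sinθ − f = Ma.
Rotation about the center: fR = Iα with I = (2/5)MR². No-slip gives a = αR, so f = (I/R²)a = (2/5)M a.
Substituting: Mg sinθ = (1 + 0.4000)Ma, so a = g sinθ/(1 + 0.4000) = (9.8) sin 31.0° / 1.400 = 3.605 m/s².

a ≈ 3.61 m/s²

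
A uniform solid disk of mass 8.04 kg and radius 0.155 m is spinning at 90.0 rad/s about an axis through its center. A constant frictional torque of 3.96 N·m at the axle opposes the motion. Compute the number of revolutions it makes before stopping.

≈ 15.7 revolutions

I = ½MR² = (1/2)(8.04)(0.155)² = 0.09658 kg·m².
The net torque has magnitude 3.96 N·m, opposing ω.
|α| = τ/I = 3.960/0.09658 = 41.00 rad/s² (deceleration).
ω² = ω₀² − 2|α|θ with ω = 0 ⇒ θ = ω₀²/(2|α|) = 98.78 rad = 15.72 rev.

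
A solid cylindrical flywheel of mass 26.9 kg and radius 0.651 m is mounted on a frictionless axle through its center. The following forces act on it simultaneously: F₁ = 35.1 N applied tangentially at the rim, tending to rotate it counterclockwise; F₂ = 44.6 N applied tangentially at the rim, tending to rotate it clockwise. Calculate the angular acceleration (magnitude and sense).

I = ½MR² = (1/2)(26.9)(0.651)² = 5.700 kg·m².
Taking counterclockwise as positive: τ₁ = +(35.1)(0.651) = +22.85 N·m; τ₂ = −(44.6)(0.651) = −29.03 N·m.
Net torque τ = -6.184 N·m.
α = τ/I = -6.184/5.700 = -1.085 rad/s².

α ≈ 1.08 rad/s², clockwise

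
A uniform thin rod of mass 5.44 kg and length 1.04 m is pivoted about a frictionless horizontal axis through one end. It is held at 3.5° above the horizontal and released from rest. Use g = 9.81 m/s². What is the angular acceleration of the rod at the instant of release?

About the pivot, I = (1/3)ML² = (1/3)(5.44)(1.04)² = 1.961 kg·m².
The weight acts at the center, a distance L/2 = 0.5200 m from the pivot; τ = Mg(L/2) cos 3.5° = 27.70 N·m.
α = τ/I = 27.70/1.961 = 14.12 rad/s².

α ≈ 14.1 rad/s²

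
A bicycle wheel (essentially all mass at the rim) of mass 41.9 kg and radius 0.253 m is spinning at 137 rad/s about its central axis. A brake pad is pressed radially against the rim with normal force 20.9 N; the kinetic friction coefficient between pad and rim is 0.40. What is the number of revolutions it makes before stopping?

I = MR² = (41.9)(0.253)² = 2.682 kg·m².
Friction force f = μN = (0.40)(20.9) = 8.360 N at the rim; torque magnitude τ = fR = 2.115 N·m, opposing ω.
|α| = τ/I = 2.115/2.682 = 0.7886 rad/s² (deceleration).
ω² = ω₀² − 2|α|θ with ω = 0 ⇒ θ = ω₀²/(2|α|) = 11900 rad = 1894 rev.

≈ 1890 revolutions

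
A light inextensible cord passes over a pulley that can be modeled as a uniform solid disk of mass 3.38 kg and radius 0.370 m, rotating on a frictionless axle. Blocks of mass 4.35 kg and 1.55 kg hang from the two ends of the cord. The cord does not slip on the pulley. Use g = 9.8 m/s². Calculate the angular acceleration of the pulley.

I = ½MR² = (1/2)(3.38)(0.370)² = 0.2314 kg·m².
Heavier block: m₁g − T₁ = m₁a. Lighter block: T₂ − m₂g = m₂a.
Pulley: (T₁ − T₂)R = Iα = I(a/R), so T₁ − T₂ = (I/R²)a = (1/2)M_p a = 1.690·a.
Adding the three: (m₁ − m₂)g = (m₁ + m₂ + 1.690)a, so a = (4.35 − 1.55)(9.8)/(4.35 + 1.55 + 1.690) = 3.615 m/s².
α = a/R = 3.615/0.370 = 9.771 rad/s².

α ≈ 9.77 rad/s²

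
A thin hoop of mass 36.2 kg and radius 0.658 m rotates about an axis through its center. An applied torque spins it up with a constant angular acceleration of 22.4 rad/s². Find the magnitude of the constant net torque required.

I = MR² = (36.2)(0.658)² = 15.67 kg·m².
τ = Iα = (15.67)(22.40) = 351.1 N·m.

τ ≈ 351 N·m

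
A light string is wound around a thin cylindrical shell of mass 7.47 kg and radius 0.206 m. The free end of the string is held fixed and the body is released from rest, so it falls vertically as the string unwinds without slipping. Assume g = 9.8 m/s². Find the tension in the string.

T ≈ 36.6 N

Translation: Mg − T = Ma. Rotation about the center: TR = Iα with I = MR².
With a = αR: T = (I/R²)a = M a, so Mg = (1 + 1.000)Ma.
a = g/(1 + 1.000) = 9.8/2.000 = 4.900 m/s².
T = 1.000·M·a = (1.000)(7.47)(4.900) = 36.60 N.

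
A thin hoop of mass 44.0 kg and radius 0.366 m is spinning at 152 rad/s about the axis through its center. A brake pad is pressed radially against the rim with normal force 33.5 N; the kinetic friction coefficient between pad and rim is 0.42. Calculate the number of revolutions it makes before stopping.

≈ 2100 revolutions

I = MR² = (44.0)(0.366)² = 5.894 kg·m².
Friction force f = μN = (0.42)(33.5) = 14.07 N at the rim; torque magnitude τ = fR = 5.150 N·m, opposing ω.
|α| = τ/I = 5.150/5.894 = 0.8737 rad/s² (deceleration).
ω² = ω₀² − 2|α|θ with ω = 0 ⇒ θ = ω₀²/(2|α|) = 13220 rad = 2104 rev.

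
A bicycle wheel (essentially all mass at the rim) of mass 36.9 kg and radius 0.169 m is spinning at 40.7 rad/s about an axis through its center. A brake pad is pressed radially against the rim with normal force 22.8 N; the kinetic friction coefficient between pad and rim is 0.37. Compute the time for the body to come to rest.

t ≈ 30.1 s

I = MR² = (36.9)(0.169)² = 1.054 kg·m².
Friction force f = μN = (0.37)(22.8) = 8.436 N at the rim; torque magnitude τ = fR = 1.426 N·m, opposing ω.
|α| = τ/I = 1.426/1.054 = 1.353 rad/s² (deceleration).
0 = ω₀ − |α|t ⇒ t = ω₀/|α| = 40.7/1.353 = 30.09 s.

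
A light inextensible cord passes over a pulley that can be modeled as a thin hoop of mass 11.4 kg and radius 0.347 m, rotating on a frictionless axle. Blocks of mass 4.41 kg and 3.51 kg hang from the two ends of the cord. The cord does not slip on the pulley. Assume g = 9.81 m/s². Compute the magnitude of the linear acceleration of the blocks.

I = MR² = (11.4)(0.347)² = 1.373 kg·m².
Heavier block: m₁g − T₁ = m₁a. Lighter block: T₂ − m₂g = m₂a.
Pulley: (T₁ − T₂)R = Iα = I(a/R), so T₁ − T₂ = (I/R²)a = 1·M_p a = 11.40·a.
Adding the three: (m₁ − m₂)g = (m₁ + m₂ + 11.40)a, so a = (4.41 − 3.51)(9.81)/(4.41 + 3.51 + 11.40) = 0.4570 m/s².

a ≈ 0.457 m/s²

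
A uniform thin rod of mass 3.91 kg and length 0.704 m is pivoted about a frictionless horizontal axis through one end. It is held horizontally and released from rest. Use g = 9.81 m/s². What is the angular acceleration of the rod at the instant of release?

About the pivot, I = (1/3)ML² = (1/3)(3.91)(0.704)² = 0.6460 kg·m².
The weight acts at the center, a distance L/2 = 0.3520 m from the pivot; τ = Mg(L/2) = 13.50 N·m.
α = τ/I = 13.50/0.6460 = 20.90 rad/s².
(Equivalently α = (3g/(2L)) = 20.90 rad/s².)

α ≈ 20.9 rad/s²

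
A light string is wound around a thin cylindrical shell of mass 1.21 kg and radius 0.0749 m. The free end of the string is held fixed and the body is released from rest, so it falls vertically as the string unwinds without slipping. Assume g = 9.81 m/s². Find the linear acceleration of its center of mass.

a ≈ 4.91 m/s²

Translation: Mg − T = Ma. Rotation about the center: TR = Iα with I = MR².
With a = αR: T = (I/R²)a = M a, so Mg = (1 + 1.000)Ma.
a = g/(1 + 1.000) = 9.81/2.000 = 4.905 m/s².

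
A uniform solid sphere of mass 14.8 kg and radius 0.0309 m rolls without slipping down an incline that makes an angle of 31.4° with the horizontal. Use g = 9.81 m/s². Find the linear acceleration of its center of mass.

a ≈ 3.65 m/s²

Translation along the incline: Mg sinθ − f = Ma.
Rotation about the center: fR = Iα with I = (2/5)MR². No-slip gives a = αR, so f = (I/R²)a = (2/5)M a.
Substituting: Mg sinθ = (1 + 0.4000)Ma, so a = g sinθ/(1 + 0.4000) = (9.81) sin 31.4° / 1.400 = 3.651 m/s².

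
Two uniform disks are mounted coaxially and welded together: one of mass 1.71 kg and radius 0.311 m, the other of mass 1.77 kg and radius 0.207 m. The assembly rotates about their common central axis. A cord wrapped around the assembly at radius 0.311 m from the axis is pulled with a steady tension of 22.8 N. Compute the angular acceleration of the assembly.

I = ½M₁R₁² + ½M₂R₂² = ½(1.71)(0.311)² + ½(1.77)(0.207)² = 0.1206 kg·m².
τ = F r = (22.8)(0.311) = 7.091 N·m.
α = τ/I = 7.091/0.1206 = 58.79 rad/s².

α ≈ 58.8 rad/s²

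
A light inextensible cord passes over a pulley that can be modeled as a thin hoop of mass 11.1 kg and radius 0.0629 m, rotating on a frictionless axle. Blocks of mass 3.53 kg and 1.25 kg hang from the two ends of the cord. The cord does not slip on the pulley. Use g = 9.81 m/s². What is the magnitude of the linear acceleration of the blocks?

I = MR² = (11.1)(0.0629)² = 0.04392 kg·m².
Heavier block: m₁g − T₁ = m₁a. Lighter block: T₂ − m₂g = m₂a.
Pulley: (T₁ − T₂)R = Iα = I(a/R), so T₁ − T₂ = (I/R²)a = 1·M_p a = 11.10·a.
Adding the three: (m₁ − m₂)g = (m₁ + m₂ + 11.10)a, so a = (3.53 − 1.25)(9.81)/(3.53 + 1.25 + 11.10) = 1.408 m/s².

a ≈ 1.41 m/s²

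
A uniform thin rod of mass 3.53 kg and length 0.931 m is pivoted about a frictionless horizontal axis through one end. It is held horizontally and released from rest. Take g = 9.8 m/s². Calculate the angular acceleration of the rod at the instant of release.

α ≈ 15.8 rad/s²

About the pivot, I = (1/3)ML² = (1/3)(3.53)(0.931)² = 1.020 kg·m².
The weight acts at the center, a distance L/2 = 0.4655 m from the pivot; τ = Mg(L/2) = 16.10 N·m.
α = τ/I = 16.10/1.020 = 15.79 rad/s².
(Equivalently α = (3g/(2L)) = 15.79 rad/s².)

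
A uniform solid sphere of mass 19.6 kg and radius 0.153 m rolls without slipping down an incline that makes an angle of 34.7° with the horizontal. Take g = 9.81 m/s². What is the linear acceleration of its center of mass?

Translation along the incline: Mg sinθ − f = Ma.
Rotation about the center: fR = Iα with I = (2/5)MR². No-slip gives a = αR, so f = (I/R²)a = (2/5)M a.
Substituting: Mg sinθ = (1 + 0.4000)Ma, so a = g sinθ/(1 + 0.4000) = (9.81) sin 34.7° / 1.400 = 3.989 m/s².

a ≈ 3.99 m/s²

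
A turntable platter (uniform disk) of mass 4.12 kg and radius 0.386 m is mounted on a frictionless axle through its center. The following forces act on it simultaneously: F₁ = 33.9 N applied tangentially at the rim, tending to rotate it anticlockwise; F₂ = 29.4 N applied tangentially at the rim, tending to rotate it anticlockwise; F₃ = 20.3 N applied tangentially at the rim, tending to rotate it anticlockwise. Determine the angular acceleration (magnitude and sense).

I = ½MR² = (1/2)(4.12)(0.386)² = 0.3069 kg·m².
Taking anticlockwise as positive: τ₁ = +(33.9)(0.386) = +13.09 N·m; τ₂ = +(29.4)(0.386) = +11.35 N·m; τ₃ = +(20.3)(0.386) = +7.836 N·m.
Net torque τ = 32.27 N·m.
α = τ/I = 32.27/0.3069 = 105.1 rad/s².

α ≈ 105 rad/s², anticlockwise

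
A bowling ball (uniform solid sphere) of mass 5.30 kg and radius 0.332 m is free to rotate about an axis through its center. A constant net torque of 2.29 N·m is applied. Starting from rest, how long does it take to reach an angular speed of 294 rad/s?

t ≈ 30.0 s

I = (2/5)MR² = (2/5)(5.30)(0.332)² = 0.2337 kg·m².
α = τ/I = 2.29/0.2337 = 9.800 rad/s².
ω = αt ⇒ t = ω/α = 294/9.800 = 30.00 s.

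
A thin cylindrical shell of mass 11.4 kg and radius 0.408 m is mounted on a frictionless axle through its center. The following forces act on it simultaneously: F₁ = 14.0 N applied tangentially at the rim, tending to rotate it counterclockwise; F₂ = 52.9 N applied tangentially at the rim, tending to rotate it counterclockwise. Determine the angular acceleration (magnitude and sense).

α ≈ 14.4 rad/s², counterclockwise

I = MR² = (11.4)(0.408)² = 1.898 kg·m².
Taking counterclockwise as positive: τ₁ = +(14.0)(0.408) = +5.712 N·m; τ₂ = +(52.9)(0.408) = +21.58 N·m.
Net torque τ = 27.30 N·m.
α = τ/I = 27.30/1.898 = 14.38 rad/s².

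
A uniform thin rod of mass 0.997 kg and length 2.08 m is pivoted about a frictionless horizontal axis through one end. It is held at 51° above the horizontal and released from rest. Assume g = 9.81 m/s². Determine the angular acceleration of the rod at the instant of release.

About the pivot, I = (1/3)ML² = (1/3)(0.997)(2.08)² = 1.438 kg·m².
The weight acts at the center, a distance L/2 = 1.040 m from the pivot; τ = Mg(L/2) cos 51° = 6.401 N·m.
α = τ/I = 6.401/1.438 = 4.452 rad/s².

α ≈ 4.45 rad/s²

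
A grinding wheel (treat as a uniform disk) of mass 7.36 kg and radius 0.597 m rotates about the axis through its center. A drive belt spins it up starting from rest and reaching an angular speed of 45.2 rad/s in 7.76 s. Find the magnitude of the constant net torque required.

τ ≈ 7.64 N·m

I = ½MR² = (1/2)(7.36)(0.597)² = 1.312 kg·m².
α = Δω/Δt = (45.2 − 0)/7.76 = 5.825 rad/s².
τ = Iα = (1.312)(5.825) = 7.640 N·m.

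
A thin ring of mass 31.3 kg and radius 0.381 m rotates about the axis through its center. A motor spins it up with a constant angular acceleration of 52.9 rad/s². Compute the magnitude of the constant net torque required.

I = MR² = (31.3)(0.381)² = 4.544 kg·m².
τ = Iα = (4.544)(52.90) = 240.4 N·m.

τ ≈ 240 N·m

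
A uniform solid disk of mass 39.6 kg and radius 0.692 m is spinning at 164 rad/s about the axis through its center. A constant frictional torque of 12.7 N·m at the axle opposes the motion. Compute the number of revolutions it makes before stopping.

≈ 1600 revolutions

I = ½MR² = (1/2)(39.6)(0.692)² = 9.482 kg·m².
The net torque has magnitude 12.7 N·m, opposing ω.
|α| = τ/I = 12.70/9.482 = 1.339 rad/s² (deceleration).
ω² = ω₀² − 2|α|θ with ω = 0 ⇒ θ = ω₀²/(2|α|) = 10040 rad = 1598 rev.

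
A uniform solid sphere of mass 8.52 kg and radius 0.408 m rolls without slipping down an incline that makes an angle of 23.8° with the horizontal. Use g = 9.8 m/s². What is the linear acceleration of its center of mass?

Translation along the incline: Mg sinθ − f = Ma.
Rotation about the center: fR = Iα with I = (2/5)MR². No-slip gives a = αR, so f = (I/R²)a = (2/5)M a.
Substituting: Mg sinθ = (1 + 0.4000)Ma, so a = g sinθ/(1 + 0.4000) = (9.8) sin 23.8° / 1.400 = 2.825 m/s².

a ≈ 2.82 m/s²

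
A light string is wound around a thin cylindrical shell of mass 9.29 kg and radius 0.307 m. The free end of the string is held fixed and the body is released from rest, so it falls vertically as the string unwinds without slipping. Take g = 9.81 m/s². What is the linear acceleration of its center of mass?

Translation: Mg − T = Ma. Rotation about the center: TR = Iα with I = MR².
With a = αR: T = (I/R²)a = M a, so Mg = (1 + 1.000)Ma.
a = g/(1 + 1.000) = 9.81/2.000 = 4.905 m/s².

a ≈ 4.91 m/s²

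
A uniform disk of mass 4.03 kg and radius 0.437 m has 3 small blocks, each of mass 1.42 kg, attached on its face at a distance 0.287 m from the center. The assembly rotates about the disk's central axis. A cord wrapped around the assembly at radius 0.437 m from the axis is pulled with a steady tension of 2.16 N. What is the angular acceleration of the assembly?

I_disk = ½MR² = ½(4.03)(0.437)² = 0.3848 kg·m².
I_blocks = 3·m·r² = 3(1.42)(0.287)² = 0.3509 kg·m².
Total I = 0.7357 kg·m².
τ = F r = (2.16)(0.437) = 0.9439 N·m.
α = τ/I = 0.9439/0.7357 = 1.283 rad/s².

α ≈ 1.28 rad/s²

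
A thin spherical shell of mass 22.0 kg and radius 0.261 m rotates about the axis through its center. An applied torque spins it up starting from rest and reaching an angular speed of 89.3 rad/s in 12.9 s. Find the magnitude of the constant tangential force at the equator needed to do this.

I = (2/3)MR² = (2/3)(22.0)(0.261)² = 0.9991 kg·m².
α = Δω/Δt = (89.3 − 0)/12.9 = 6.922 rad/s².
The required torque is τ = Iα = (0.9991)(6.922) = 6.916 N·m.
A tangential force at the equator gives τ = FR, so F = τ/R = 6.916/0.261 = 26.50 N.

F ≈ 26.5 N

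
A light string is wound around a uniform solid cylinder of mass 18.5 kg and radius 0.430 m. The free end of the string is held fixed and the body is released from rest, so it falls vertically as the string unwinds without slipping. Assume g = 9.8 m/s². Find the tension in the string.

Translation: Mg − T = Ma. Rotation about the center: TR = Iα with I = ½MR².
With a = αR: T = (I/R²)a = (1/2)M a, so Mg = (1 + 0.5000)Ma.
a = g/(1 + 0.5000) = 9.8/1.500 = 6.533 m/s².
T = 0.5000·M·a = (0.5000)(18.5)(6.533) = 60.43 N.

T ≈ 60.4 N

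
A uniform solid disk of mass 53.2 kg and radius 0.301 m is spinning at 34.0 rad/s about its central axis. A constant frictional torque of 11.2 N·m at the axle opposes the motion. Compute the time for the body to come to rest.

t ≈ 7.32 s

I = ½MR² = (1/2)(53.2)(0.301)² = 2.410 kg·m².
The net torque has magnitude 11.2 N·m, opposing ω.
|α| = τ/I = 11.20/2.410 = 4.647 rad/s² (deceleration).
0 = ω₀ − |α|t ⇒ t = ω₀/|α| = 34.0/4.647 = 7.316 s.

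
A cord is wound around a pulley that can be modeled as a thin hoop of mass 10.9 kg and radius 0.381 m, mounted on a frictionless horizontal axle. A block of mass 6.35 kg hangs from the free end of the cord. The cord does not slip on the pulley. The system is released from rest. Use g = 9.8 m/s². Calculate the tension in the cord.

T ≈ 39.3 N

I = MR² = (10.9)(0.381)² = 1.582 kg·m².
Block: mg − T = ma. Pulley: TR = Iα. No-slip: a = αR, so T = (I/R²)a = 10.90·a.
Then mg = (m + 10.90)a, so a = (6.35)(9.8)/(6.35 + 10.90) = 3.608 m/s².
T = 10.90·a = 39.32 N.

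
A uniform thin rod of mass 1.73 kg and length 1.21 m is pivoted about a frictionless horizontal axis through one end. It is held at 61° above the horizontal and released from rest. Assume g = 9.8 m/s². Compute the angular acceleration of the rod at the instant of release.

About the pivot, I = (1/3)ML² = (1/3)(1.73)(1.21)² = 0.8443 kg·m².
The weight acts at the center, a distance L/2 = 0.6050 m from the pivot; τ = Mg(L/2) cos 61° = 4.973 N·m.
α = τ/I = 4.973/0.8443 = 5.890 rad/s².
(Equivalently α = (3g/(2L)) cos 61° = 5.890 rad/s².)

α ≈ 5.89 rad/s²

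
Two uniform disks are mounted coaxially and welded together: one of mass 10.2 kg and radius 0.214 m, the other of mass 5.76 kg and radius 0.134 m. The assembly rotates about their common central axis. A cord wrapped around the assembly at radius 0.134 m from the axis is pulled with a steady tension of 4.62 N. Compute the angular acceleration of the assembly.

α ≈ 2.17 rad/s²

I = ½M₁R₁² + ½M₂R₂² = ½(10.2)(0.214)² + ½(5.76)(0.134)² = 0.2853 kg·m².
τ = F r = (4.62)(0.134) = 0.6191 N·m.
α = τ/I = 0.6191/0.2853 = 2.170 rad/s².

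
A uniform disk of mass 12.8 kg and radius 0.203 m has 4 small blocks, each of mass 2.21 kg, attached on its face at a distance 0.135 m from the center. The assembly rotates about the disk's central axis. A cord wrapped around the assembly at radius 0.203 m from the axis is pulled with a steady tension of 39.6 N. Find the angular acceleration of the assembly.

I_disk = ½MR² = ½(12.8)(0.203)² = 0.2637 kg·m².
I_blocks = 4·m·r² = 4(2.21)(0.135)² = 0.1611 kg·m².
Total I = 0.4248 kg·m².
τ = F r = (39.6)(0.203) = 8.039 N·m.
α = τ/I = 8.039/0.4248 = 18.92 rad/s².

α ≈ 18.9 rad/s²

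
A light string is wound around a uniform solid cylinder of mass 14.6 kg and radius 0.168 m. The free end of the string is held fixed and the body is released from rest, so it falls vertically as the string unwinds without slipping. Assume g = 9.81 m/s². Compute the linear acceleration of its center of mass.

Translation: Mg − T = Ma. Rotation about the center: TR = Iα with I = ½MR².
With a = αR: T = (I/R²)a = (1/2)M a, so Mg = (1 + 0.5000)Ma.
a = g/(1 + 0.5000) = 9.81/1.500 = 6.540 m/s².

a ≈ 6.54 m/s²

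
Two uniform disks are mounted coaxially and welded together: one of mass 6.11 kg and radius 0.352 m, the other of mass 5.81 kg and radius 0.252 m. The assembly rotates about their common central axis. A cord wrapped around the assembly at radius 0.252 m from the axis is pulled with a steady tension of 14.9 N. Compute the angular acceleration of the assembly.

α ≈ 6.67 rad/s²

I = ½M₁R₁² + ½M₂R₂² = ½(6.11)(0.352)² + ½(5.81)(0.252)² = 0.5630 kg·m².
τ = F r = (14.9)(0.252) = 3.755 N·m.
α = τ/I = 3.755/0.5630 = 6.669 rad/s².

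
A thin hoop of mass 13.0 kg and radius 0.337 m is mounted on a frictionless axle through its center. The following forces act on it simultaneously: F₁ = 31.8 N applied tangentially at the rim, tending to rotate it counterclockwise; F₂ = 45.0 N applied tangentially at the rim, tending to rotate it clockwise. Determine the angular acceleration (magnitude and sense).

I = MR² = (13.0)(0.337)² = 1.476 kg·m².
Taking counterclockwise as positive: τ₁ = +(31.8)(0.337) = +10.72 N·m; τ₂ = −(45.0)(0.337) = −15.17 N·m.
Net torque τ = -4.448 N·m.
α = τ/I = -4.448/1.476 = -3.013 rad/s².

α ≈ 3.01 rad/s², clockwise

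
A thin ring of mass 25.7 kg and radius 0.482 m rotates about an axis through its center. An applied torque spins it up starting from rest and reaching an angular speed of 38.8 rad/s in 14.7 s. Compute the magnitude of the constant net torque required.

τ ≈ 15.8 N·m

I = MR² = (25.7)(0.482)² = 5.971 kg·m².
α = Δω/Δt = (38.8 − 0)/14.7 = 2.639 rad/s².
τ = Iα = (5.971)(2.639) = 15.76 N·m.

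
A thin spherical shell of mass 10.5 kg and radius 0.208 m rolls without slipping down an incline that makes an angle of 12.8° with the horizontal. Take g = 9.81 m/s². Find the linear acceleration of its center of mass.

a ≈ 1.30 m/s²

Translation along the incline: Mg sinθ − f = Ma.
Rotation about the center: fR = Iα with I = (2/3)MR². No-slip gives a = αR, so f = (I/R²)a = (2/3)M a.
Substituting: Mg sinθ = (1 + 0.6667)Ma, so a = g sinθ/(1 + 0.6667) = (9.81) sin 12.8° / 1.667 = 1.304 m/s².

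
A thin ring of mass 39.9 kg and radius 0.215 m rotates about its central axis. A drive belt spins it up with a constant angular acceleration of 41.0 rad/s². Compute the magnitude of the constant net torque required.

I = MR² = (39.9)(0.215)² = 1.844 kg·m².
τ = Iα = (1.844)(41.00) = 75.62 N·m.

τ ≈ 75.6 N·m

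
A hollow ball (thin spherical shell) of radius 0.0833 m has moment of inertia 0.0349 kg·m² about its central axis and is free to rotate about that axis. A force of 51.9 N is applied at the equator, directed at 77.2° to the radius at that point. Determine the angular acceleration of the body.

Only the tangential component produces torque: τ = F R sinθ = (51.9)(0.0833) sin 77.2° = 4.216 N·m.
From τ = Iα: α = 4.216/0.03490 = 120.8 rad/s².

α ≈ 121 rad/s²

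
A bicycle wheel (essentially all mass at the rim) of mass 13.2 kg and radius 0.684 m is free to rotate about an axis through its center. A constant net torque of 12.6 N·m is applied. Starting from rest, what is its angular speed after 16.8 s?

ω ≈ 34.3 rad/s

I = MR² = (13.2)(0.684)² = 6.176 kg·m².
α = τ/I = 12.6/6.176 = 2.040 rad/s².
ω = ω₀ + αt = 0 + (2.040)(16.8) = 34.28 rad/s.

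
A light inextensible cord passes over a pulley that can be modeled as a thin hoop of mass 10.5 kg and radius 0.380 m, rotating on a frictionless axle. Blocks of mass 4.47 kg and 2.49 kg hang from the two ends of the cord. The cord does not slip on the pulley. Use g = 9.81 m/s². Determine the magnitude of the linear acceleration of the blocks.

I = MR² = (10.5)(0.380)² = 1.516 kg·m².
Heavier block: m₁g − T₁ = m₁a. Lighter block: T₂ − m₂g = m₂a.
Pulley: (T₁ − T₂)R = Iα = I(a/R), so T₁ − T₂ = (I/R²)a = 1·M_p a = 10.50·a.
Adding the three: (m₁ − m₂)g = (m₁ + m₂ + 10.50)a, so a = (4.47 − 2.49)(9.81)/(4.47 + 2.49 + 10.50) = 1.112 m/s².

a ≈ 1.11 m/s²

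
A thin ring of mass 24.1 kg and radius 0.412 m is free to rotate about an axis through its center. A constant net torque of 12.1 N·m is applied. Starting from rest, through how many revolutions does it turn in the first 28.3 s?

I = MR² = (24.1)(0.412)² = 4.091 kg·m².
α = τ/I = 12.1/4.091 = 2.958 rad/s².
θ = ½αt² = ½(2.958)(28.3)² = 1184 rad.
Revolutions = θ/(2π) = 188.5.

≈ 189 revolutions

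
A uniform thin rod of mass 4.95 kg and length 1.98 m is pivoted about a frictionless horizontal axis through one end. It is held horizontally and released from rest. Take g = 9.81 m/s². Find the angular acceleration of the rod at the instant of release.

α ≈ 7.43 rad/s²

About the pivot, I = (1/3)ML² = (1/3)(4.95)(1.98)² = 6.469 kg·m².
The weight acts at the center, a distance L/2 = 0.9900 m from the pivot; τ = Mg(L/2) = 48.07 N·m.
α = τ/I = 48.07/6.469 = 7.432 rad/s².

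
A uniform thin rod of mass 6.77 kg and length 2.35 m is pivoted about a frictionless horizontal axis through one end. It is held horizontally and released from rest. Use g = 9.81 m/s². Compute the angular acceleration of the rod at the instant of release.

α ≈ 6.26 rad/s²

About the pivot, I = (1/3)ML² = (1/3)(6.77)(2.35)² = 12.46 kg·m².
The weight acts at the center, a distance L/2 = 1.175 m from the pivot; τ = Mg(L/2) = 78.04 N·m.
α = τ/I = 78.04/12.46 = 6.262 rad/s².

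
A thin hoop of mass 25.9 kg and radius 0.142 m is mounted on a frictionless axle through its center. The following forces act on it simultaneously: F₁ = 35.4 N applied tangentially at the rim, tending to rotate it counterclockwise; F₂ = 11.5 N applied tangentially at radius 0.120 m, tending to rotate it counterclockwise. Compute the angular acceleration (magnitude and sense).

α ≈ 12.3 rad/s², counterclockwise

I = MR² = (25.9)(0.142)² = 0.5222 kg·m².
Taking counterclockwise as positive: τ₁ = +(35.4)(0.142) = +5.027 N·m; τ₂ = +(11.5)(0.120) = +1.380 N·m.
Net torque τ = 6.407 N·m.
α = τ/I = 6.407/0.5222 = 12.27 rad/s².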